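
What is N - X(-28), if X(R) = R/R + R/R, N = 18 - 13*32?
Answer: -400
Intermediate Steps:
N = -398 (N = 18 - 416 = -398)
X(R) = 2 (X(R) = 1 + 1 = 2)
N - X(-28) = -398 - 1*2 = -398 - 2 = -400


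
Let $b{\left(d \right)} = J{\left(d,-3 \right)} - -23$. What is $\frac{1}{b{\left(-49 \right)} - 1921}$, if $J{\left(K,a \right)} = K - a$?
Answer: $- \frac{1}{1944} \approx -0.0005144$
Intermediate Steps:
$b{\left(d \right)} = 26 + d$ ($b{\left(d \right)} = \left(d - -3\right) - -23 = \left(d + 3\right) + 23 = \left(3 + d\right) + 23 = 26 + d$)
$\frac{1}{b{\left(-49 \right)} - 1921} = \frac{1}{\left(26 - 49\right) - 1921} = \frac{1}{-23 - 1921} = \frac{1}{-1944} = - \frac{1}{1944}$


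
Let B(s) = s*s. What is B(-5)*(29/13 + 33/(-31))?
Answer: 11750/403 ≈ 29.156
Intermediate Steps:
B(s) = s**2
B(-5)*(29/13 + 33/(-31)) = (-5)**2*(29/13 + 33/(-31)) = 25*(29*(1/13) + 33*(-1/31)) = 25*(29/13 - 33/31) = 25*(470/403) = 11750/403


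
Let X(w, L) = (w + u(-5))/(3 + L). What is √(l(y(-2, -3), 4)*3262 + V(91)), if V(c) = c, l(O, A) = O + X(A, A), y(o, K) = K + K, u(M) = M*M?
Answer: 3*I*√663 ≈ 77.246*I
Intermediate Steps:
u(M) = M²
y(o, K) = 2*K
X(w, L) = (25 + w)/(3 + L) (X(w, L) = (w + (-5)²)/(3 + L) = (w + 25)/(3 + L) = (25 + w)/(3 + L))
l(O, A) = O + (25 + A)/(3 + A)
√(l(y(-2, -3), 4)*3262 + V(91)) = √(((25 + 4 + (2*(-3))*(3 + 4))/(3 + 4))*3262 + 91) = √(((25 + 4 - 6*7)/7)*3262 + 91) = √(((25 + 4 - 42)/7)*3262 + 91) = √(((⅐)*(-13))*3262 + 91) = √(-13/7*3262 + 91) = √(-6058 + 91) = √(-5967) = 3*I*√663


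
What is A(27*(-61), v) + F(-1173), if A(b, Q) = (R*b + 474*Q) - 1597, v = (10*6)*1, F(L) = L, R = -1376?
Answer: 2291942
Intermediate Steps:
v = 60 (v = 60*1 = 60)
A(b, Q) = -1597 - 1376*b + 474*Q (A(b, Q) = (-1376*b + 474*Q) - 1597 = -1597 - 1376*b + 474*Q)
A(27*(-61), v) + F(-1173) = (-1597 - 37152*(-61) + 474*60) - 1173 = (-1597 - 1376*(-1647) + 28440) - 1173 = (-1597 + 2266272 + 28440) - 1173 = 2293115 - 1173 = 2291942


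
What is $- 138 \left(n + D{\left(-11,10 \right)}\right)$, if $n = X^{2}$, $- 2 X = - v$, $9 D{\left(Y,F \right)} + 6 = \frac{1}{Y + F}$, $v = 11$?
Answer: $- \frac{24403}{6} \approx -4067.2$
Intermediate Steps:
$D{\left(Y,F \right)} = - \frac{2}{3} + \frac{1}{9 \left(F + Y\right)}$ ($D{\left(Y,F \right)} = - \frac{2}{3} + \frac{1}{9 \left(Y + F\right)} = - \frac{2}{3} + \frac{1}{9 \left(F + Y\right)}$)
$X = \frac{11}{2}$ ($X = - \frac{\left(-1\right) 11}{2} = \left(- \frac{1}{2}\right) \left(-11\right) = \frac{11}{2} \approx 5.5$)
$n = \frac{121}{4}$ ($n = \left(\frac{11}{2}\right)^{2} = \frac{121}{4} \approx 30.25$)
$- 138 \left(n + D{\left(-11,10 \right)}\right) = - 138 \left(\frac{121}{4} + \frac{1 - 60 - -66}{9 \left(10 - 11\right)}\right) = - 138 \left(\frac{121}{4} + \frac{1 - 60 + 66}{9 \left(-1\right)}\right) = - 138 \left(\frac{121}{4} + \frac{1}{9} \left(-1\right) 7\right) = - 138 \left(\frac{121}{4} - \frac{7}{9}\right) = \left(-138\right) \frac{1061}{36} = - \frac{24403}{6}$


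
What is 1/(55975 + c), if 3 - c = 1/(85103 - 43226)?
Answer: 41877/2344190705 ≈ 1.7864e-5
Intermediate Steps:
c = 125630/41877 (c = 3 - 1/(85103 - 43226) = 3 - 1/41877 = 125630/41877 ≈ 3.0000)
1/(55975 + c) = 1/(55975 + 125630/41877) = 1/(2344190705/41877) = 41877/2344190705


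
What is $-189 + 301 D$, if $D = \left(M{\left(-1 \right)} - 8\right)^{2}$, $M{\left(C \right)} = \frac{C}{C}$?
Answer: $14560$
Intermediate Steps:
$M{\left(C \right)} = 1$
$D = 49$ ($D = \left(1 - 8\right)^{2} = \left(-7\right)^{2} = 49$)
$-189 + 301 D = -189 + 301 \cdot 49 = -189 + 14749 = 14560$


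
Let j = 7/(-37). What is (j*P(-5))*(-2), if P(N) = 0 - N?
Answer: 70/37 ≈ 1.8919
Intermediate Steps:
P(N) = -N
j = -7/37 (j = 7*(-1/37) = -7/37 ≈ -0.18919)
(j*P(-5))*(-2) = -(-7)*(-5)/37*(-2) = -7/37*5*(-2) = -35/37*(-2) = 70/37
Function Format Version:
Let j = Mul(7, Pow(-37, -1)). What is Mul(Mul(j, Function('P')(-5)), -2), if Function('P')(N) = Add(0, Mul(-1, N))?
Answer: Rational(70, 37) ≈ 1.8919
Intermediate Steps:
Function('P')(N) = Mul(-1, N)
j = Rational(-7, 37) (j = Mul(7, Rational(-1, 37)) = Rational(-7, 37) ≈ -0.18919)
Mul(Mul(j, Function('P')(-5)), -2) = Mul(Mul(Rational(-7, 37), Mul(-1, -5)), -2) = Mul(Mul(Rational(-7, 37), 5), -2) = Mul(Rational(-35, 37), -2) = Rational(70, 37)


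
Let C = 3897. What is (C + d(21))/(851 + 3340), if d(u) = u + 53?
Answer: 361/381 ≈ 0.94751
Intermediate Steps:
d(u) = 53 + u
(C + d(21))/(851 + 3340) = (3897 + (53 + 21))/(851 + 3340) = (3897 + 74)/4191 = 3971*(1/4191) = 361/381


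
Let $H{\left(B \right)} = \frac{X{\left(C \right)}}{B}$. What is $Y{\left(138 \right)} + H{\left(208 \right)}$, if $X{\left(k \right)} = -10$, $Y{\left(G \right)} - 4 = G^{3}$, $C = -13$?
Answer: $\frac{273319899}{104} \approx 2.6281 \cdot 10^{6}$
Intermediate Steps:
$Y{\left(G \right)} = 4 + G^{3}$
$H{\left(B \right)} = - \frac{10}{B}$
$Y{\left(138 \right)} + H{\left(208 \right)} = \left(4 + 138^{3}\right) - \frac{10}{208} = \left(4 + 2628072\right) - \frac{5}{104} = 2628076 - \frac{5}{104} = \frac{273319899}{104}$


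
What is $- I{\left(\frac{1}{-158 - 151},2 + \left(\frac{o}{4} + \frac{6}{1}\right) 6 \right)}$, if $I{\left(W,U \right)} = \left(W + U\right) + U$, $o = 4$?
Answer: $- \frac{27191}{309} \approx -87.997$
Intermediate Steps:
$I{\left(W,U \right)} = W + 2 U$ ($I{\left(W,U \right)} = \left(U + W\right) + U = W + 2 U$)
$- I{\left(\frac{1}{-158 - 151},2 + \left(\frac{o}{4} + \frac{6}{1}\right) 6 \right)} = - (\frac{1}{-158 - 151} + 2 \left(2 + \left(\frac{4}{4} + \frac{6}{1}\right) 6\right)) = - (\frac{1}{-309} + 2 \left(2 + \left(4 \cdot \frac{1}{4} + 6 \cdot 1\right) 6\right)) = - (- \frac{1}{309} + 2 \left(2 + \left(1 + 6\right) 6\right)) = - (- \frac{1}{309} + 2 \left(2 + 7 \cdot 6\right)) = - (- \frac{1}{309} + 2 \left(2 + 42\right)) = - (- \frac{1}{309} + 2 \cdot 44) = - (- \frac{1}{309} + 88) = \left(-1\right) \frac{27191}{309} = - \frac{27191}{309}$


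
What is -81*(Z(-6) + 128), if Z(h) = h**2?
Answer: -13284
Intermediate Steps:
-81*(Z(-6) + 128) = -81*((-6)**2 + 128) = -81*(36 + 128) = -81*164 = -13284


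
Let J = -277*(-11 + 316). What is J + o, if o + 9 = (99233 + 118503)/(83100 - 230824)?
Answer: -3120502348/36931 ≈ -84496.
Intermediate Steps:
o = -386813/36931 (o = -9 + (99233 + 118503)/(83100 - 230824) = -9 + 217736/(-147724) = -9 + 217736*(-1/147724) = -9 - 54434/36931 = -386813/36931 ≈ -10.474)
J = -84485 (J = -277*305 = -84485)
J + o = -84485 - 386813/36931 = -3120502348/36931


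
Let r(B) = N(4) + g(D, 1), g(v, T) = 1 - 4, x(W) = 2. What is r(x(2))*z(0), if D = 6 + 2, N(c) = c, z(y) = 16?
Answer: 16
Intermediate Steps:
D = 8
g(v, T) = -3
r(B) = 1 (r(B) = 4 - 3 = 1)
r(x(2))*z(0) = 1*16 = 16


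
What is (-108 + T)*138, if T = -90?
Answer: -27324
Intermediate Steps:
(-108 + T)*138 = (-108 - 90)*138 = -198*138 = -27324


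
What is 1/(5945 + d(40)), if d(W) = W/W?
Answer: 1/5946 ≈ 0.00016818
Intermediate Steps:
d(W) = 1
1/(5945 + d(40)) = 1/(5945 + 1) = 1/5946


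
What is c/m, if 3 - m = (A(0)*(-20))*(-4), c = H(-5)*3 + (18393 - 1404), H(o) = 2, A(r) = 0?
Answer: 5665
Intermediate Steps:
c = 16995 (c = 2*3 + (18393 - 1404) = 6 + 16989 = 16995)
m = 3 (m = 3 - 0*(-20)*(-4) = 3 - 0*(-4) = 3 - 1*0 = 3 + 0 = 3)
c/m = 16995/3 = 16995*(⅓) = 5665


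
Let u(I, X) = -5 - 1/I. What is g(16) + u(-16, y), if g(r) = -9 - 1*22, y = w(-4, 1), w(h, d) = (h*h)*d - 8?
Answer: -575/16 ≈ -35.938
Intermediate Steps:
w(h, d) = -8 + d*h² (w(h, d) = h²*d - 8 = d*h² - 8 = -8 + d*h²)
y = 8 (y = -8 + 1*(-4)² = -8 + 1*16 = -8 + 16 = 8)
g(r) = -31 (g(r) = -9 - 22 = -31)
g(16) + u(-16, y) = -31 + (-5 - 1/(-16)) = -31 + (-5 - 1*(-1/16)) = -31 + (-5 + 1/16) = -31 - 79/16 = -575/16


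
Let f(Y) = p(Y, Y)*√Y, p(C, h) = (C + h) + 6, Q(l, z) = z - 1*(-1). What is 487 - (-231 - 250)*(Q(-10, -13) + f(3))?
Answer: -5285 + 5772*√3 ≈ 4712.4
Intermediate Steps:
Q(l, z) = 1 + z (Q(l, z) = z + 1 = 1 + z)
p(C, h) = 6 + C + h
f(Y) = √Y*(6 + 2*Y) (f(Y) = (6 + Y + Y)*√Y = (6 + 2*Y)*√Y = √Y*(6 + 2*Y))
487 - (-231 - 250)*(Q(-10, -13) + f(3)) = 487 - (-231 - 250)*((1 - 13) + 2*√3*(3 + 3)) = 487 - (-481)*(-12 + 2*√3*6) = 487 - (-481)*(-12 + 12*√3) = 487 - (5772 - 5772*√3) = 487 + (-5772 + 5772*√3) = -5285 + 5772*√3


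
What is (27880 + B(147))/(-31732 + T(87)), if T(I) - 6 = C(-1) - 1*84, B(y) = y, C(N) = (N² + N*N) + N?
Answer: -28027/31809 ≈ -0.88110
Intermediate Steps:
C(N) = N + 2*N² (C(N) = (N² + N²) + N = 2*N² + N = N + 2*N²)
T(I) = -77 (T(I) = 6 + (-(1 + 2*(-1)) - 1*84) = 6 + (-(1 - 2) - 84) = 6 + (-1*(-1) - 84) = 6 + (1 - 84) = 6 - 83 = -77)
(27880 + B(147))/(-31732 + T(87)) = (27880 + 147)/(-31732 - 77) = 28027/(-31809) = 28027*(-1/31809) = -28027/31809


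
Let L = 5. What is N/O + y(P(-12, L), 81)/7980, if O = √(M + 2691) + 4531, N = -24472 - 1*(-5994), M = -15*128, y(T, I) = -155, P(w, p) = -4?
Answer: -67129809209/16382293620 + 9239*√771/10264595 ≈ -4.0727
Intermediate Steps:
M = -1920
N = -18478 (N = -24472 + 5994 = -18478)
O = 4531 + √771 (O = √(-1920 + 2691) + 4531 = √771 + 4531 = 4531 + √771 ≈ 4558.8)
N/O + y(P(-12, L), 81)/7980 = -18478/(4531 + √771) - 155/7980 = -18478/(4531 + √771) - 155*1/7980 = -18478/(4531 + √771) - 31/1596 = -31/1596 - 18478/(4531 + √771)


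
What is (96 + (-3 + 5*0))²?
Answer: 8649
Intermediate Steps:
(96 + (-3 + 5*0))² = (96 + (-3 + 0))² = (96 - 3)² = 93² = 8649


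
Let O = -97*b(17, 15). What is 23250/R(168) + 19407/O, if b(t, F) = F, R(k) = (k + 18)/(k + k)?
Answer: 20363531/485 ≈ 41987.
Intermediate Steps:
R(k) = (18 + k)/(2*k) (R(k) = (18 + k)/((2*k)) = (18 + k)*(1/(2*k)) = (18 + k)/(2*k))
O = -1455 (O = -97*15 = -1455)
23250/R(168) + 19407/O = 23250/(((½)*(18 + 168)/168)) + 19407/(-1455) = 23250/(((½)*(1/168)*186)) + 19407*(-1/1455) = 23250/(31/56) - 6469/485 = 23250*(56/31) - 6469/485 = 42000 - 6469/485 = 20363531/485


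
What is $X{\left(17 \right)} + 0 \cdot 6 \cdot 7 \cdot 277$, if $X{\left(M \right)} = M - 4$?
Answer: $13$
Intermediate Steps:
$X{\left(M \right)} = -4 + M$ ($X{\left(M \right)} = M - 4 = -4 + M$)
$X{\left(17 \right)} + 0 \cdot 6 \cdot 7 \cdot 277 = \left(-4 + 17\right) + 0 \cdot 6 \cdot 7 \cdot 277 = 13 + 0 \cdot 7 \cdot 277 = 13 + 0 \cdot 277 = 13 + 0 = 13$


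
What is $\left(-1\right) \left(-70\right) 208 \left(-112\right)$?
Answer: $-1630720$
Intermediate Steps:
$\left(-1\right) \left(-70\right) 208 \left(-112\right) = 70 \cdot 208 \left(-112\right) = 14560 \left(-112\right) = -1630720$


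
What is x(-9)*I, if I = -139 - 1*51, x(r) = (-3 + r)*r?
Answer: -20520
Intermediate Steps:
x(r) = r*(-3 + r)
I = -190 (I = -139 - 51 = -190)
x(-9)*I = -9*(-3 - 9)*(-190) = -9*(-12)*(-190) = 108*(-190) = -20520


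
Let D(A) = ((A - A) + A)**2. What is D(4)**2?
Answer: 256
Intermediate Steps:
D(A) = A**2 (D(A) = (0 + A)**2 = A**2)
D(4)**2 = (4**2)**2 = 16**2 = 256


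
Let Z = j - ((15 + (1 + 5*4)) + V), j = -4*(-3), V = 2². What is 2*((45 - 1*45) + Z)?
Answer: -56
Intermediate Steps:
V = 4
j = 12
Z = -28 (Z = 12 - ((15 + (1 + 5*4)) + 4) = 12 - ((15 + (1 + 20)) + 4) = 12 - ((15 + 21) + 4) = 12 - (36 + 4) = 12 - 1*40 = 12 - 40 = -28)
2*((45 - 1*45) + Z) = 2*((45 - 1*45) - 28) = 2*((45 - 45) - 28) = 2*(0 - 28) = 2*(-28) = -56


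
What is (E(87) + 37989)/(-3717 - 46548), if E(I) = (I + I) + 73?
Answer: -38236/50265 ≈ -0.76069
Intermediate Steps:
E(I) = 73 + 2*I (E(I) = 2*I + 73 = 73 + 2*I)
(E(87) + 37989)/(-3717 - 46548) = ((73 + 2*87) + 37989)/(-3717 - 46548) = ((73 + 174) + 37989)/(-50265) = (247 + 37989)*(-1/50265) = 38236*(-1/50265) = -38236/50265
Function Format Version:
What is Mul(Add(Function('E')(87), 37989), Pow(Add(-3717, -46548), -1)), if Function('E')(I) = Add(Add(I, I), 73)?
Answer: Rational(-38236, 50265) ≈ -0.76069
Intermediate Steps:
Function('E')(I) = Add(73, Mul(2, I)) (Function('E')(I) = Add(Mul(2, I), 73) = Add(73, Mul(2, I)))
Mul(Add(Function('E')(87), 37989), Pow(Add(-3717, -46548), -1)) = Mul(Add(Add(73, Mul(2, 87)), 37989), Pow(Add(-3717, -46548), -1)) = Mul(Add(Add(73, 174), 37989), Pow(-50265, -1)) = Mul(Add(247, 37989), Rational(-1, 50265)) = Mul(38236, Rational(-1, 50265)) = Rational(-38236, 50265)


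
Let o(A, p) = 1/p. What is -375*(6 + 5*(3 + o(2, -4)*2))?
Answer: -13875/2 ≈ -6937.5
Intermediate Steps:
-375*(6 + 5*(3 + o(2, -4)*2)) = -375*(6 + 5*(3 + 2/(-4))) = -375*(6 + 5*(3 - ¼*2)) = -375*(6 + 5*(3 - ½)) = -375*(6 + 5*(5/2)) = -375*(6 + 25/2) = -375*37/2 = -13875/2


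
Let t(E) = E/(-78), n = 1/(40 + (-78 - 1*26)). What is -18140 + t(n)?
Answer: -90554879/4992 ≈ -18140.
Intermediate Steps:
n = -1/64 (n = 1/(40 + (-78 - 26)) = 1/(40 - 104) = 1/(-64) = -1/64 ≈ -0.015625)
t(E) = -E/78 (t(E) = E*(-1/78) = -E/78)
-18140 + t(n) = -18140 - 1/78*(-1/64) = -18140 + 1/4992 = -90554879/4992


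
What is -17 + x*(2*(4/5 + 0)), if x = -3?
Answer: -109/5 ≈ -21.800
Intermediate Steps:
-17 + x*(2*(4/5 + 0)) = -17 - 6*(4/5 + 0) = -17 - 6*(4*(⅕) + 0) = -17 - 6*(⅘ + 0) = -17 - 6*4/5 = -17 - 3*8/5 = -17 - 24/5 = -109/5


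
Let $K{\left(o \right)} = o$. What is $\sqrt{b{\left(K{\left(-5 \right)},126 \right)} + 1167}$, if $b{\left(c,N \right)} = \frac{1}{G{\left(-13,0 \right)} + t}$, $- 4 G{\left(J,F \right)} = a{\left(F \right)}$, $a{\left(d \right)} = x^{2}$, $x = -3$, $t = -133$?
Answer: $\frac{\sqrt{341556563}}{541} \approx 34.161$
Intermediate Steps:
$a{\left(d \right)} = 9$ ($a{\left(d \right)} = \left(-3\right)^{2} = 9$)
$G{\left(J,F \right)} = - \frac{9}{4}$ ($G{\left(J,F \right)} = \left(- \frac{1}{4}\right) 9 = - \frac{9}{4}$)
$b{\left(c,N \right)} = - \frac{4}{541}$ ($b{\left(c,N \right)} = \frac{1}{- \frac{9}{4} - 133} = \frac{1}{- \frac{541}{4}} = - \frac{4}{541}$)
$\sqrt{b{\left(K{\left(-5 \right)},126 \right)} + 1167} = \sqrt{- \frac{4}{541} + 1167} = \sqrt{\frac{631343}{541}} = \frac{\sqrt{341556563}}{541}$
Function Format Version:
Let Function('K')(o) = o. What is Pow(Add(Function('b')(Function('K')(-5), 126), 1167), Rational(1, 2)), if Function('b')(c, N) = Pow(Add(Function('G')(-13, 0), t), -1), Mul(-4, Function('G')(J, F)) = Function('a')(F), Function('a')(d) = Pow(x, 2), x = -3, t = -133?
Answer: Mul(Rational(1, 541), Pow(341556563, Rational(1, 2))) ≈ 34.161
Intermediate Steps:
Function('a')(d) = 9 (Function('a')(d) = Pow(-3, 2) = 9)
Function('G')(J, F) = Rational(-9, 4) (Function('G')(J, F) = Mul(Rational(-1, 4), 9) = Rational(-9, 4))
Function('b')(c, N) = Rational(-4, 541) (Function('b')(c, N) = Pow(Add(Rational(-9, 4), -133), -1) = Pow(Rational(-541, 4), -1) = Rational(-4, 541))
Pow(Add(Function('b')(Function('K')(-5), 126), 1167), Rational(1, 2)) = Pow(Add(Rational(-4, 541), 1167), Rational(1, 2)) = Pow(Rational(631343, 541), Rational(1, 2)) = Mul(Rational(1, 541), Pow(341556563, Rational(1, 2)))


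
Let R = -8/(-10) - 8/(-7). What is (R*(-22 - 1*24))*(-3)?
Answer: 9384/35 ≈ 268.11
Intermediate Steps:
R = 68/35 (R = -8*(-1/10) - 8*(-1/7) = 4/5 + 8/7 = 68/35 ≈ 1.9429)
(R*(-22 - 1*24))*(-3) = (68*(-22 - 1*24)/35)*(-3) = (68*(-22 - 24)/35)*(-3) = ((68/35)*(-46))*(-3) = -3128/35*(-3) = 9384/35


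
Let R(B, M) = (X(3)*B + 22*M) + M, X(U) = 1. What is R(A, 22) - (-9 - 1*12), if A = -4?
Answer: 523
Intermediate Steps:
R(B, M) = B + 23*M (R(B, M) = (1*B + 22*M) + M = (B + 22*M) + M = B + 23*M)
R(A, 22) - (-9 - 1*12) = (-4 + 23*22) - (-9 - 1*12) = (-4 + 506) - (-9 - 12) = 502 - 1*(-21) = 502 + 21 = 523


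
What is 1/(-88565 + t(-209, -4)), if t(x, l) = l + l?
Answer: -1/88573 ≈ -1.1290e-5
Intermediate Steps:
t(x, l) = 2*l
1/(-88565 + t(-209, -4)) = 1/(-88565 + 2*(-4)) = 1/(-88565 - 8) = 1/(-88573) = -1/88573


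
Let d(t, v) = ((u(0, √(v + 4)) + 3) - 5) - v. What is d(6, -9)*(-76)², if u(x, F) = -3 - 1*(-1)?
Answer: 28880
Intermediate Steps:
u(x, F) = -2 (u(x, F) = -3 + 1 = -2)
d(t, v) = -4 - v (d(t, v) = ((-2 + 3) - 5) - v = (1 - 5) - v = -4 - v)
d(6, -9)*(-76)² = (-4 - 1*(-9))*(-76)² = (-4 + 9)*5776 = 5*5776 = 28880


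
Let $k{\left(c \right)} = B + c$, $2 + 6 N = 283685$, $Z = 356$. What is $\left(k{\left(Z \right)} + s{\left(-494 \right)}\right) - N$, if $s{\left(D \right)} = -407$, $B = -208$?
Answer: $- \frac{95079}{2} \approx -47540.0$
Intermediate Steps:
$N = \frac{94561}{2}$ ($N = - \frac{1}{3} + \frac{1}{6} \cdot 283685 = - \frac{1}{3} + \frac{283685}{6} = \frac{94561}{2} \approx 47281.0$)
$k{\left(c \right)} = -208 + c$
$\left(k{\left(Z \right)} + s{\left(-494 \right)}\right) - N = \left(\left(-208 + 356\right) - 407\right) - \frac{94561}{2} = \left(148 - 407\right) - \frac{94561}{2} = -259 - \frac{94561}{2} = - \frac{95079}{2}$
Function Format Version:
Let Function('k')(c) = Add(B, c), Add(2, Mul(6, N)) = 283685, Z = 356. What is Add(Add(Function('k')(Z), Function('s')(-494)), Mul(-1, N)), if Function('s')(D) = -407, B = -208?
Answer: Rational(-95079, 2) ≈ -47540.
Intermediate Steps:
N = Rational(94561, 2) (N = Add(Rational(-1, 3), Mul(Rational(1, 6), 283685)) = Add(Rational(-1, 3), Rational(283685, 6)) = Rational(94561, 2) ≈ 47281.)
Function('k')(c) = Add(-208, c)
Add(Add(Function('k')(Z), Function('s')(-494)), Mul(-1, N)) = Add(Add(Add(-208, 356), -407), Mul(-1, Rational(94561, 2))) = Add(Add(148, -407), Rational(-94561, 2)) = Add(-259, Rational(-94561, 2)) = Rational(-95079, 2)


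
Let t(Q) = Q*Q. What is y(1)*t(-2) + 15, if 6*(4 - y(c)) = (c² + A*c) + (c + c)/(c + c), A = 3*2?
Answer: 77/3 ≈ 25.667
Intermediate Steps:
A = 6
y(c) = 23/6 - c - c²/6 (y(c) = 4 - ((c² + 6*c) + (c + c)/(c + c))/6 = 4 - ((c² + 6*c) + (2*c)/((2*c)))/6 = 4 - ((c² + 6*c) + (2*c)*(1/(2*c)))/6 = 4 - ((c² + 6*c) + 1)/6 = 4 - (1 + c² + 6*c)/6 = 4 + (-⅙ - c - c²/6) = 23/6 - c - c²/6)
t(Q) = Q²
y(1)*t(-2) + 15 = (23/6 - 1*1 - ⅙*1²)*(-2)² + 15 = (23/6 - 1 - ⅙*1)*4 + 15 = (23/6 - 1 - ⅙)*4 + 15 = (8/3)*4 + 15 = 32/3 + 15 = 77/3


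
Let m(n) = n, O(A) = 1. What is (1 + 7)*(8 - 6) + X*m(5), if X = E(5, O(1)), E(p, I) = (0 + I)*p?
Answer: 41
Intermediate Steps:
E(p, I) = I*p
X = 5 (X = 1*5 = 5)
(1 + 7)*(8 - 6) + X*m(5) = (1 + 7)*(8 - 6) + 5*5 = 8*2 + 25 = 16 + 25 = 41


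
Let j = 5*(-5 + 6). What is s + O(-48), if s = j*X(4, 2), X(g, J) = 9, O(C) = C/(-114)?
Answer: 863/19 ≈ 45.421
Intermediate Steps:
O(C) = -C/114 (O(C) = C*(-1/114) = -C/114)
j = 5 (j = 5*1 = 5)
s = 45 (s = 5*9 = 45)
s + O(-48) = 45 - 1/114*(-48) = 45 + 8/19 = 863/19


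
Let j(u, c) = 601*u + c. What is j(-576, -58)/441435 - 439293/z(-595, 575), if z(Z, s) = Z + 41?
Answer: 193727491819/244554990 ≈ 792.16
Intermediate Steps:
z(Z, s) = 41 + Z
j(u, c) = c + 601*u
j(-576, -58)/441435 - 439293/z(-595, 575) = (-58 + 601*(-576))/441435 - 439293/(41 - 595) = (-58 - 346176)*(1/441435) - 439293/(-554) = -346234*1/441435 - 439293*(-1/554) = -346234/441435 + 439293/554 = 193727491819/244554990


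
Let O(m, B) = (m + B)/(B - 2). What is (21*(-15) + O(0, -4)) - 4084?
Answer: -13195/3 ≈ -4398.3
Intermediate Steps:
O(m, B) = (B + m)/(-2 + B)
(21*(-15) + O(0, -4)) - 4084 = (21*(-15) + (-4 + 0)/(-2 - 4)) - 4084 = (-315 - 4/(-6)) - 4084 = (-315 - ⅙*(-4)) - 4084 = (-315 + ⅔) - 4084 = -943/3 - 4084 = -13195/3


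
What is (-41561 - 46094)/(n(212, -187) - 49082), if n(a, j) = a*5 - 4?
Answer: 87655/48026 ≈ 1.8252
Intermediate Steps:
n(a, j) = -4 + 5*a (n(a, j) = 5*a - 4 = -4 + 5*a)
(-41561 - 46094)/(n(212, -187) - 49082) = (-41561 - 46094)/((-4 + 5*212) - 49082) = -87655/((-4 + 1060) - 49082) = -87655/(1056 - 49082) = -87655/(-48026) = -87655*(-1/48026) = 87655/48026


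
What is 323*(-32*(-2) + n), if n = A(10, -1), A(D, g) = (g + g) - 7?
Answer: 17765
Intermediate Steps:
A(D, g) = -7 + 2*g (A(D, g) = 2*g - 7 = -7 + 2*g)
n = -9 (n = -7 + 2*(-1) = -7 - 2 = -9)
323*(-32*(-2) + n) = 323*(-32*(-2) - 9) = 323*(64 - 9) = 323*55 = 17765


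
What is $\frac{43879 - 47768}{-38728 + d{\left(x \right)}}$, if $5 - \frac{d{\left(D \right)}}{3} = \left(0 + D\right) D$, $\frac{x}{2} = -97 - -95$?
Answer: $\frac{3889}{38761} \approx 0.10033$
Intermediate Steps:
$x = -4$ ($x = 2 \left(-97 - -95\right) = 2 \left(-97 + 95\right) = 2 \left(-2\right) = -4$)
$d{\left(D \right)} = 15 - 3 D^{2}$ ($d{\left(D \right)} = 15 - 3 \left(0 + D\right) D = 15 - 3 D D = 15 - 3 D^{2}$)
$\frac{43879 - 47768}{-38728 + d{\left(x \right)}} = \frac{43879 - 47768}{-38728 + \left(15 - 3 \left(-4\right)^{2}\right)} = - \frac{3889}{-38728 + \left(15 - 48\right)} = - \frac{3889}{-38728 - 33} = - \frac{3889}{-38761} = \left(-3889\right) \left(- \frac{1}{38761}\right) = \frac{3889}{38761}$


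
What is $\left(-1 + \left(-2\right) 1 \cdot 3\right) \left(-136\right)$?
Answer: $952$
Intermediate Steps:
$\left(-1 + \left(-2\right) 1 \cdot 3\right) \left(-136\right) = \left(-1 - 6\right) \left(-136\right) = \left(-7\right) \left(-136\right) = 952$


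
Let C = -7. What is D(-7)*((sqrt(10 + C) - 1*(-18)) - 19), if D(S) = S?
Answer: 7 - 7*sqrt(3) ≈ -5.1244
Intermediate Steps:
D(-7)*((sqrt(10 + C) - 1*(-18)) - 19) = -7*((sqrt(10 - 7) - 1*(-18)) - 19) = -7*((sqrt(3) + 18) - 19) = -7*((18 + sqrt(3)) - 19) = -7*(-1 + sqrt(3)) = 7 - 7*sqrt(3)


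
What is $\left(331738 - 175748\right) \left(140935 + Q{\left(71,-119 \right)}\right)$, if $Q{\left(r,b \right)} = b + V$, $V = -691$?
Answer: $21858098750$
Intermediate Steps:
$Q{\left(r,b \right)} = -691 + b$ ($Q{\left(r,b \right)} = b - 691 = -691 + b$)
$\left(331738 - 175748\right) \left(140935 + Q{\left(71,-119 \right)}\right) = \left(331738 - 175748\right) \left(140935 - 810\right) = 155990 \left(140935 - 810\right) = 155990 \cdot 140125 = 21858098750$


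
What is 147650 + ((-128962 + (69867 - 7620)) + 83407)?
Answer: 164342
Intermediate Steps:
147650 + ((-128962 + (69867 - 7620)) + 83407) = 147650 + ((-128962 + 62247) + 83407) = 147650 + (-66715 + 83407) = 147650 + 16692 = 164342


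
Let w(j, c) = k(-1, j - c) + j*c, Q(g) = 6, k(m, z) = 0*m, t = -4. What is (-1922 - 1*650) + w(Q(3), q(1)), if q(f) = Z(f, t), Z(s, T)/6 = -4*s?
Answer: -2716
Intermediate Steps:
Z(s, T) = -24*s (Z(s, T) = 6*(-4*s) = -24*s)
k(m, z) = 0
q(f) = -24*f
w(j, c) = c*j (w(j, c) = 0 + j*c = 0 + c*j = c*j)
(-1922 - 1*650) + w(Q(3), q(1)) = (-1922 - 1*650) - 24*1*6 = (-1922 - 650) - 24*6 = -2572 - 144 = -2716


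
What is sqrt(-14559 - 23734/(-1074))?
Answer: 2*I*sqrt(1047997923)/537 ≈ 120.57*I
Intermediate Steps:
sqrt(-14559 - 23734/(-1074)) = sqrt(-14559 - 23734*(-1/1074)) = sqrt(-14559 + 11867/537) = sqrt(-7806316/537) = 2*I*sqrt(1047997923)/537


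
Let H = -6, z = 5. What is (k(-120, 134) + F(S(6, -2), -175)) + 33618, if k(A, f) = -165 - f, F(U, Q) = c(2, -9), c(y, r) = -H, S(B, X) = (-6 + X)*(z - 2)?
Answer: 33325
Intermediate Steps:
S(B, X) = -18 + 3*X (S(B, X) = (-6 + X)*(5 - 2) = (-6 + X)*3 = -18 + 3*X)
c(y, r) = 6 (c(y, r) = -1*(-6) = 6)
F(U, Q) = 6
(k(-120, 134) + F(S(6, -2), -175)) + 33618 = ((-165 - 1*134) + 6) + 33618 = ((-165 - 134) + 6) + 33618 = (-299 + 6) + 33618 = -293 + 33618 = 33325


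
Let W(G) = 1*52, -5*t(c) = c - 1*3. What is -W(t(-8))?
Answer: -52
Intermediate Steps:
t(c) = 3/5 - c/5 (t(c) = -(c - 1*3)/5 = -(c - 3)/5 = -(-3 + c)/5 = 3/5 - c/5)
W(G) = 52
-W(t(-8)) = -1*52 = -52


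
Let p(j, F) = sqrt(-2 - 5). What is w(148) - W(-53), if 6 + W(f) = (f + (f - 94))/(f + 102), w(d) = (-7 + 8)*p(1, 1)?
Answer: 494/49 + I*sqrt(7) ≈ 10.082 + 2.6458*I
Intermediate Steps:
p(j, F) = I*sqrt(7) (p(j, F) = sqrt(-7) = I*sqrt(7))
w(d) = I*sqrt(7) (w(d) = (-7 + 8)*(I*sqrt(7)) = 1*(I*sqrt(7)) = I*sqrt(7))
W(f) = -6 + (-94 + 2*f)/(102 + f) (W(f) = -6 + (f + (f - 94))/(f + 102) = -6 + (f + (-94 + f))/(102 + f) = -6 + (-94 + 2*f)/(102 + f))
w(148) - W(-53) = I*sqrt(7) - 2*(-353 - 2*(-53))/(102 - 53) = I*sqrt(7) - 2*(-353 + 106)/49 = I*sqrt(7) - 2*(-247)/49 = I*sqrt(7) - 1*(-494/49) = I*sqrt(7) + 494/49 = 494/49 + I*sqrt(7)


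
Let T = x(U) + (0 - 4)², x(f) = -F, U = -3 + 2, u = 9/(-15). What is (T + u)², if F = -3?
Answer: 8464/25 ≈ 338.56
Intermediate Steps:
u = -⅗ (u = 9*(-1/15) = -⅗ ≈ -0.60000)
U = -1
x(f) = 3 (x(f) = -1*(-3) = 3)
T = 19 (T = 3 + (0 - 4)² = 3 + (-4)² = 3 + 16 = 19)
(T + u)² = (19 - ⅗)² = (92/5)² = 8464/25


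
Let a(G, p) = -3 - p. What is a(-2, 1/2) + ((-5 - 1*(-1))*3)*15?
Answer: -367/2 ≈ -183.50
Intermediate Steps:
a(-2, 1/2) + ((-5 - 1*(-1))*3)*15 = (-3 - 1/2) + ((-5 - 1*(-1))*3)*15 = (-3 - 1*½) + ((-5 + 1)*3)*15 = (-3 - ½) - 4*3*15 = -7/2 - 12*15 = -7/2 - 180 = -367/2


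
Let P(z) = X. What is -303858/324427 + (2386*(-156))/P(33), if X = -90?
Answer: 20121595502/4866405 ≈ 4134.8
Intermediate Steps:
P(z) = -90
-303858/324427 + (2386*(-156))/P(33) = -303858/324427 + (2386*(-156))/(-90) = -303858*1/324427 - 372216*(-1/90) = -303858/324427 + 62036/15 = 20121595502/4866405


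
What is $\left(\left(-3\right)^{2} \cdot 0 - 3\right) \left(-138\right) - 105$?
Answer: $309$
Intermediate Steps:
$\left(\left(-3\right)^{2} \cdot 0 - 3\right) \left(-138\right) - 105 = \left(9 \cdot 0 - 3\right) \left(-138\right) - 105 = \left(0 - 3\right) \left(-138\right) - 105 = \left(-3\right) \left(-138\right) - 105 = 414 - 105 = 309$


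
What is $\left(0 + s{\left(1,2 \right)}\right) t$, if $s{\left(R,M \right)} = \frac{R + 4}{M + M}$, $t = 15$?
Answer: $\frac{75}{4} \approx 18.75$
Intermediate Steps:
$s{\left(R,M \right)} = \frac{4 + R}{2 M}$
$\left(0 + s{\left(1,2 \right)}\right) t = \left(0 + \frac{4 + 1}{2 \cdot 2}\right) 15 = \left(0 + \frac{1}{2} \cdot \frac{1}{2} \cdot 5\right) 15 = \left(0 + \frac{5}{4}\right) 15 = \frac{5}{4} \cdot 15 = \frac{75}{4}$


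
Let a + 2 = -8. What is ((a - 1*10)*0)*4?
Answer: 0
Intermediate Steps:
a = -10 (a = -2 - 8 = -10)
((a - 1*10)*0)*4 = ((-10 - 1*10)*0)*4 = ((-10 - 10)*0)*4 = -20*0*4 = 0*4 = 0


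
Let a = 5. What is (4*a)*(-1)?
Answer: -20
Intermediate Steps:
(4*a)*(-1) = (4*5)*(-1) = 20*(-1) = -20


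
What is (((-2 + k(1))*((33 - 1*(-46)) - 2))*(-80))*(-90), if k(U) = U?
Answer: -554400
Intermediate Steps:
(((-2 + k(1))*((33 - 1*(-46)) - 2))*(-80))*(-90) = (((-2 + 1)*((33 - 1*(-46)) - 2))*(-80))*(-90) = (-((33 + 46) - 2)*(-80))*(-90) = (-(79 - 2)*(-80))*(-90) = (-1*77*(-80))*(-90) = -77*(-80)*(-90) = 6160*(-90) = -554400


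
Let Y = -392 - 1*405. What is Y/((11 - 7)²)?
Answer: -797/16 ≈ -49.813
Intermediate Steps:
Y = -797 (Y = -392 - 405 = -797)
Y/((11 - 7)²) = -797/(11 - 7)² = -797/(4²) = -797/16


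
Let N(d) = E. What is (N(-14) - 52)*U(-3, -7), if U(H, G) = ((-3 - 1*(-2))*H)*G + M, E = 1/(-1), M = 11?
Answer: 530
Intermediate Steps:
E = -1
N(d) = -1
U(H, G) = 11 - G*H (U(H, G) = ((-3 - 1*(-2))*H)*G + 11 = ((-3 + 2)*H)*G + 11 = (-H)*G + 11 = -G*H + 11 = 11 - G*H)
(N(-14) - 52)*U(-3, -7) = (-1 - 52)*(11 - 1*(-7)*(-3)) = -53*(11 - 21) = -53*(-10) = 530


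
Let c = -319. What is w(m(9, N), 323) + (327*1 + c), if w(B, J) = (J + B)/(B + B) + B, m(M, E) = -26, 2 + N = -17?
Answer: -1233/52 ≈ -23.712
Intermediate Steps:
N = -19 (N = -2 - 17 = -19)
w(B, J) = B + (B + J)/(2*B) (w(B, J) = (B + J)/((2*B)) + B = (B + J)*(1/(2*B)) + B = (B + J)/(2*B) + B = B + (B + J)/(2*B))
w(m(9, N), 323) + (327*1 + c) = (½ - 26 + (½)*323/(-26)) + (327*1 - 319) = (½ - 26 + (½)*323*(-1/26)) + (327 - 319) = (½ - 26 - 323/52) + 8 = -1649/52 + 8 = -1233/52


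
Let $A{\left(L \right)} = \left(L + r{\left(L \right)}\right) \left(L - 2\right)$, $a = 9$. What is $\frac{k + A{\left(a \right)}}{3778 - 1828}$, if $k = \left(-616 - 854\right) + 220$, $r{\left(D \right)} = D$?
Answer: $- \frac{562}{975} \approx -0.57641$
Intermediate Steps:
$k = -1250$ ($k = -1470 + 220 = -1250$)
$A{\left(L \right)} = 2 L \left(-2 + L\right)$ ($A{\left(L \right)} = \left(L + L\right) \left(L - 2\right) = 2 L \left(-2 + L\right)$)
$\frac{k + A{\left(a \right)}}{3778 - 1828} = \frac{-1250 + 2 \cdot 9 \left(-2 + 9\right)}{3778 - 1828} = \frac{-1250 + 2 \cdot 9 \cdot 7}{1950} = \left(-1250 + 126\right) \frac{1}{1950} = \left(-1124\right) \frac{1}{1950} = - \frac{562}{975}$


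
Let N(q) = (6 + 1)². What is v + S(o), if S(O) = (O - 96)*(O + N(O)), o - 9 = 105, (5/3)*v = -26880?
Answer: -13194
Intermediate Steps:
v = -16128 (v = (⅗)*(-26880) = -16128)
o = 114 (o = 9 + 105 = 114)
N(q) = 49 (N(q) = 7² = 49)
S(O) = (-96 + O)*(49 + O) (S(O) = (O - 96)*(O + 49) = (-96 + O)*(49 + O))
v + S(o) = -16128 + (-4704 + 114² - 47*114) = -16128 + (-4704 + 12996 - 5358) = -16128 + 2934 = -13194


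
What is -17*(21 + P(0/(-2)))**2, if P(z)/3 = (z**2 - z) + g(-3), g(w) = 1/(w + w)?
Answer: -28577/4 ≈ -7144.3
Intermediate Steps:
g(w) = 1/(2*w)
P(z) = -1/2 - 3*z + 3*z**2 (P(z) = 3*((z**2 - z) + (1/2)/(-3)) = 3*((z**2 - z) + (1/2)*(-1/3)) = 3*((z**2 - z) - 1/6) = 3*(-1/6 + z**2 - z) = -1/2 - 3*z + 3*z**2)
-17*(21 + P(0/(-2)))**2 = -17*(21 + (-1/2 - 0/(-2) + 3*(0/(-2))**2))**2 = -17*(21 + (-1/2 - 0*(-1)/2 + 3*(0*(-1/2))**2))**2 = -17*(21 + (-1/2 - 3*0 + 3*0**2))**2 = -17*(21 + (-1/2 + 0 + 3*0))**2 = -17*(21 + (-1/2 + 0 + 0))**2 = -17*(21 - 1/2)**2 = -17*(41/2)**2 = -17*1681/4 = -28577/4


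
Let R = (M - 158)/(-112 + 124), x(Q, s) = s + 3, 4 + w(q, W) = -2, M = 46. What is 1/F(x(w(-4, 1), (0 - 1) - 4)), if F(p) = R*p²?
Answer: -3/112 ≈ -0.026786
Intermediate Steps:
w(q, W) = -6 (w(q, W) = -4 - 2 = -6)
x(Q, s) = 3 + s
R = -28/3 (R = (46 - 158)/(-112 + 124) = -112/12 = -112*1/12 = -28/3 ≈ -9.3333)
F(p) = -28*p²/3
1/F(x(w(-4, 1), (0 - 1) - 4)) = 1/(-28*(3 + ((0 - 1) - 4))²/3) = 1/(-28*(3 + (-1 - 4))²/3) = 1/(-28*(3 - 5)²/3) = 1/(-28/3*(-2)²) = 1/(-28/3*4) = 1/(-112/3) = -3/112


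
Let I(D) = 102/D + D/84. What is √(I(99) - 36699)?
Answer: I*√7832709885/462 ≈ 191.56*I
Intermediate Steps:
I(D) = 102/D + D/84 (I(D) = 102/D + D*(1/84) = 102/D + D/84)
√(I(99) - 36699) = √((102/99 + (1/84)*99) - 36699) = √((102*(1/99) + 33/28) - 36699) = √((34/33 + 33/28) - 36699) = √(2041/924 - 36699) = √(-33907835/924) = I*√7832709885/462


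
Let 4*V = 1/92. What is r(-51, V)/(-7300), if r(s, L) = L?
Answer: -1/2686400 ≈ -3.7225e-7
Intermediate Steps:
V = 1/368 (V = (¼)/92 = (¼)*(1/92) = 1/368 ≈ 0.0027174)
r(-51, V)/(-7300) = (1/368)/(-7300) = (1/368)*(-1/7300) = -1/2686400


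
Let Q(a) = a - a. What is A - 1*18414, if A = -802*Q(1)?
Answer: -18414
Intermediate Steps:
Q(a) = 0
A = 0 (A = -802*0 = 0)
A - 1*18414 = 0 - 1*18414 = 0 - 18414 = -18414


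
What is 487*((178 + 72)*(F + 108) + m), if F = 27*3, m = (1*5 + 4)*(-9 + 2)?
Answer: 22980069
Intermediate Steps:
m = -63 (m = (5 + 4)*(-7) = 9*(-7) = -63)
F = 81
487*((178 + 72)*(F + 108) + m) = 487*((178 + 72)*(81 + 108) - 63) = 487*(250*189 - 63) = 487*(47250 - 63) = 487*47187 = 22980069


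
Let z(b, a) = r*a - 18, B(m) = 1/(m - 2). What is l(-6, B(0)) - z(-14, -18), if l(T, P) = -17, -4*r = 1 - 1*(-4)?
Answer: -43/2 ≈ -21.500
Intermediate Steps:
r = -5/4 (r = -(1 - 1*(-4))/4 = -(1 + 4)/4 = -¼*5 = -5/4 ≈ -1.2500)
B(m) = 1/(-2 + m)
z(b, a) = -18 - 5*a/4 (z(b, a) = -5*a/4 - 18 = -18 - 5*a/4)
l(-6, B(0)) - z(-14, -18) = -17 - (-18 - 5/4*(-18)) = -17 - (-18 + 45/2) = -17 - 1*9/2 = -17 - 9/2 = -43/2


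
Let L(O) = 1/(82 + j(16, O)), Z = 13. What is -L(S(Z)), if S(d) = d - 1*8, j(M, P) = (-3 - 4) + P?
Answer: -1/80 ≈ -0.012500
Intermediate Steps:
j(M, P) = -7 + P
S(d) = -8 + d (S(d) = d - 8 = -8 + d)
L(O) = 1/(75 + O) (L(O) = 1/(82 + (-7 + O)) = 1/(75 + O))
-L(S(Z)) = -1/(75 + (-8 + 13)) = -1/(75 + 5) = -1/80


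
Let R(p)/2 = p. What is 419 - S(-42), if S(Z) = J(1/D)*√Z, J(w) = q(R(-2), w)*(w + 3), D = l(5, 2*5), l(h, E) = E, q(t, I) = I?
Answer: 419 - 31*I*√42/100 ≈ 419.0 - 2.009*I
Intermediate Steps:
R(p) = 2*p
D = 10 (D = 2*5 = 10)
J(w) = w*(3 + w) (J(w) = w*(w + 3) = w*(3 + w))
S(Z) = 31*√Z/100 (S(Z) = ((3 + 1/10)/10)*√Z = ((3 + ⅒)/10)*√Z = ((⅒)*(31/10))*√Z = 31*√Z/100)
419 - S(-42) = 419 - 31*√(-42)/100 = 419 - 31*I*√42/100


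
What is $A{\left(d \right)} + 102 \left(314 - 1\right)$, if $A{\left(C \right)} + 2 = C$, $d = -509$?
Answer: $31415$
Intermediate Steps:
$A{\left(C \right)} = -2 + C$
$A{\left(d \right)} + 102 \left(314 - 1\right) = \left(-2 - 509\right) + 102 \left(314 - 1\right) = -511 + 102 \cdot 313 = -511 + 31926 = 31415$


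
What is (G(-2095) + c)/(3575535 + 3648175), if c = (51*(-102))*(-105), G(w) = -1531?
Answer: 544679/7223710 ≈ 0.075402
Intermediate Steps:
c = 546210 (c = -5202*(-105) = 546210)
(G(-2095) + c)/(3575535 + 3648175) = (-1531 + 546210)/(3575535 + 3648175) = 544679/7223710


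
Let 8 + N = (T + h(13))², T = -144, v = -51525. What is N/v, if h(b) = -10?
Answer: -23708/51525 ≈ -0.46013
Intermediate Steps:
N = 23708 (N = -8 + (-144 - 10)² = -8 + (-154)² = -8 + 23716 = 23708)
N/v = 23708/(-51525) = 23708*(-1/51525) = -23708/51525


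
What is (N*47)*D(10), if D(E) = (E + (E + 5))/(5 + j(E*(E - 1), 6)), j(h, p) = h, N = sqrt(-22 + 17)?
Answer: 235*I*sqrt(5)/19 ≈ 27.657*I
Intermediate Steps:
N = I*sqrt(5) (N = sqrt(-5) = I*sqrt(5) ≈ 2.2361*I)
D(E) = (5 + 2*E)/(5 + E*(-1 + E)) (D(E) = (E + (E + 5))/(5 + E*(E - 1)) = (E + (5 + E))/(5 + E*(-1 + E)) = (5 + 2*E)/(5 + E*(-1 + E)))
(N*47)*D(10) = ((I*sqrt(5))*47)*((5 + 2*10)/(5 + 10*(-1 + 10))) = (47*I*sqrt(5))*((5 + 20)/(5 + 10*9)) = (47*I*sqrt(5))*(25/(5 + 90)) = (47*I*sqrt(5))*(25/95) = (47*I*sqrt(5))*((1/95)*25) = (47*I*sqrt(5))*(5/19) = 235*I*sqrt(5)/19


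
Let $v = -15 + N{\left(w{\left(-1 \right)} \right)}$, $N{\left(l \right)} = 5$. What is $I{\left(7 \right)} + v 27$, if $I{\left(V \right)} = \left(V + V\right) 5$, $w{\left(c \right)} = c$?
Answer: $-200$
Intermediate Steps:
$I{\left(V \right)} = 10 V$ ($I{\left(V \right)} = 2 V 5 = 10 V$)
$v = -10$ ($v = -15 + 5 = -10$)
$I{\left(7 \right)} + v 27 = 10 \cdot 7 - 270 = 70 - 270 = -200$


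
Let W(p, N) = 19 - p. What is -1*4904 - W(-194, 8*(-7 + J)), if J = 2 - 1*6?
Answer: -5117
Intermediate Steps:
J = -4 (J = 2 - 6 = -4)
-1*4904 - W(-194, 8*(-7 + J)) = -1*4904 - (19 - 1*(-194)) = -4904 - (19 + 194) = -4904 - 1*213 = -4904 - 213 = -5117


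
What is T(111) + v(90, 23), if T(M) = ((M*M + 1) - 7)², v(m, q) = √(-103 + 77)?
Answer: 151659225 + I*√26 ≈ 1.5166e+8 + 5.099*I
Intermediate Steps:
v(m, q) = I*√26 (v(m, q) = √(-26) = I*√26)
T(M) = (-6 + M²)² (T(M) = ((M² + 1) - 7)² = ((1 + M²) - 7)² = (-6 + M²)²)
T(111) + v(90, 23) = (-6 + 111²)² + I*√26 = (-6 + 12321)² + I*√26 = 12315² + I*√26 = 151659225 + I*√26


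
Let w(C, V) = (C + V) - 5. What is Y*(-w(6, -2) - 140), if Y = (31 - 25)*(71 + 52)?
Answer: -102582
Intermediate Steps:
w(C, V) = -5 + C + V
Y = 738 (Y = 6*123 = 738)
Y*(-w(6, -2) - 140) = 738*(-(-5 + 6 - 2) - 140) = 738*(-1*(-1) - 140) = 738*(1 - 140) = 738*(-139) = -102582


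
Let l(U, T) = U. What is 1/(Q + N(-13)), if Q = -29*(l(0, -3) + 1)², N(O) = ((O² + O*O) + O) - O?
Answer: 1/309 ≈ 0.0032362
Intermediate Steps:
N(O) = 2*O² (N(O) = ((O² + O²) + O) - O = (2*O² + O) - O = (O + 2*O²) - O = 2*O²)
Q = -29 (Q = -29*(0 + 1)² = -29*1² = -29*1 = -29)
1/(Q + N(-13)) = 1/(-29 + 2*(-13)²) = 1/(-29 + 2*169) = 1/(-29 + 338) = 1/309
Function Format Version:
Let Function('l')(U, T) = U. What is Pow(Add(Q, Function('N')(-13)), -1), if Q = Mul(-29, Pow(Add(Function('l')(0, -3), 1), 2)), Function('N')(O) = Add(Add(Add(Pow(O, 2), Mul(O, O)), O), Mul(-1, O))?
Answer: Rational(1, 309) ≈ 0.0032362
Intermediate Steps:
Function('N')(O) = Mul(2, Pow(O, 2)) (Function('N')(O) = Add(Add(Add(Pow(O, 2), Pow(O, 2)), O), Mul(-1, O)) = Add(Add(Mul(2, Pow(O, 2)), O), Mul(-1, O)) = Add(Add(O, Mul(2, Pow(O, 2))), Mul(-1, O)) = Mul(2, Pow(O, 2)))
Q = -29 (Q = Mul(-29, Pow(Add(0, 1), 2)) = Mul(-29, Pow(1, 2)) = Mul(-29, 1) = -29)
Pow(Add(Q, Function('N')(-13)), -1) = Pow(Add(-29, Mul(2, Pow(-13, 2))), -1) = Pow(Add(-29, Mul(2, 169)), -1) = Pow(Add(-29, 338), -1) = Pow(309, -1) = Rational(1, 309)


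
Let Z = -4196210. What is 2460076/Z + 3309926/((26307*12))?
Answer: 3278134487119/331169089410 ≈ 9.8987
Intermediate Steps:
2460076/Z + 3309926/((26307*12)) = 2460076/(-4196210) + 3309926/((26307*12)) = 2460076*(-1/4196210) + 3309926/315684 = -1230038/2098105 + 3309926*(1/315684) = -1230038/2098105 + 1654963/157842 = 3278134487119/331169089410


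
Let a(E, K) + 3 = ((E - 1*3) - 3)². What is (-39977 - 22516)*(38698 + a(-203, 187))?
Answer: -5147923368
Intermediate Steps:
a(E, K) = -3 + (-6 + E)² (a(E, K) = -3 + ((E - 1*3) - 3)² = -3 + ((E - 3) - 3)² = -3 + ((-3 + E) - 3)² = -3 + (-6 + E)²)
(-39977 - 22516)*(38698 + a(-203, 187)) = (-39977 - 22516)*(38698 + (-3 + (-6 - 203)²)) = -62493*(38698 + (-3 + (-209)²)) = -62493*(38698 + (-3 + 43681)) = -62493*(38698 + 43678) = -62493*82376 = -5147923368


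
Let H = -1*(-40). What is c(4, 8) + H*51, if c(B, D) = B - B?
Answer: 2040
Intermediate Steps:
c(B, D) = 0
H = 40
c(4, 8) + H*51 = 0 + 40*51 = 0 + 2040 = 2040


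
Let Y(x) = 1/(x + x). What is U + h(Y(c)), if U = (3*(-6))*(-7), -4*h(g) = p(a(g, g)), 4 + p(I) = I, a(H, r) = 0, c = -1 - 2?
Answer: 127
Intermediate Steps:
c = -3
Y(x) = 1/(2*x)
p(I) = -4 + I
h(g) = 1 (h(g) = -(-4 + 0)/4 = -¼*(-4) = 1)
U = 126 (U = -18*(-7) = 126)
U + h(Y(c)) = 126 + 1 = 127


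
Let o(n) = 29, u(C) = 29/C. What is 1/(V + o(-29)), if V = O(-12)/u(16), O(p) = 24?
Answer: 29/1225 ≈ 0.023673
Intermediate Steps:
V = 384/29 (V = 24/((29/16)) = 24/((29*(1/16))) = 24/(29/16) = 24*(16/29) = 384/29 ≈ 13.241)
1/(V + o(-29)) = 1/(384/29 + 29) = 1/(1225/29) = 29/1225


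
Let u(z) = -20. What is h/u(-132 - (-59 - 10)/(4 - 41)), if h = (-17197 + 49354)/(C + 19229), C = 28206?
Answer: -32157/948700 ≈ -0.033896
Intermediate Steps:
h = 32157/47435 (h = (-17197 + 49354)/(28206 + 19229) = 32157/47435 ≈ 0.67792)
h/u(-132 - (-59 - 10)/(4 - 41)) = (32157/47435)/(-20) = (32157/47435)*(-1/20) = -32157/948700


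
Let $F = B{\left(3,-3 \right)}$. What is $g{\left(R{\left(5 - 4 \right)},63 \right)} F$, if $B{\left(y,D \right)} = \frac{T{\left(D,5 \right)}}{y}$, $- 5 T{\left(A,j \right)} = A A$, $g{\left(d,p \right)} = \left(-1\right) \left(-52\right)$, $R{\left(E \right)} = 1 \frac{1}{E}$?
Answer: $- \frac{156}{5} \approx -31.2$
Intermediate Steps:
$R{\left(E \right)} = \frac{1}{E}$
$g{\left(d,p \right)} = 52$
$T{\left(A,j \right)} = - \frac{A^{2}}{5}$ ($T{\left(A,j \right)} = - \frac{A A}{5} = - \frac{A^{2}}{5}$)
$B{\left(y,D \right)} = - \frac{D^{2}}{5 y}$ ($B{\left(y,D \right)} = \frac{\left(- \frac{1}{5}\right) D^{2}}{y} = - \frac{D^{2}}{5 y}$)
$F = - \frac{3}{5}$ ($F = - \frac{\left(-3\right)^{2}}{5 \cdot 3} = \left(- \frac{1}{5}\right) 9 \cdot \frac{1}{3} = - \frac{3}{5} \approx -0.6$)
$g{\left(R{\left(5 - 4 \right)},63 \right)} F = 52 \left(- \frac{3}{5}\right) = - \frac{156}{5}$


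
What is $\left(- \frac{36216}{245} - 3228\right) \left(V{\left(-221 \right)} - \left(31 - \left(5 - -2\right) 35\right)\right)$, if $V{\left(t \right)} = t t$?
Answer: $- \frac{8114442636}{49} \approx -1.656 \cdot 10^{8}$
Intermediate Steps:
$V{\left(t \right)} = t^{2}$
$\left(- \frac{36216}{245} - 3228\right) \left(V{\left(-221 \right)} - \left(31 - \left(5 - -2\right) 35\right)\right) = \left(- \frac{36216}{245} - 3228\right) \left(\left(-221\right)^{2} - \left(31 - \left(5 - -2\right) 35\right)\right) = \left(\left(-36216\right) \frac{1}{245} - 3228\right) \left(48841 - \left(31 - \left(5 + 2\right) 35\right)\right) = \left(- \frac{36216}{245} - 3228\right) \left(48841 + \left(-31 + 7 \cdot 35\right)\right) = - \frac{827076 \left(48841 + \left(-31 + 245\right)\right)}{245} = - \frac{827076 \left(48841 + 214\right)}{245} = \left(- \frac{827076}{245}\right) 49055 = - \frac{8114442636}{49}$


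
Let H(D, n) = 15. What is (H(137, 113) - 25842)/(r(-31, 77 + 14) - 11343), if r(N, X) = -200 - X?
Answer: 8609/3878 ≈ 2.2200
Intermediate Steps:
(H(137, 113) - 25842)/(r(-31, 77 + 14) - 11343) = (15 - 25842)/((-200 - (77 + 14)) - 11343) = -25827/((-200 - 1*91) - 11343) = -25827/((-200 - 91) - 11343) = -25827/(-291 - 11343) = -25827/(-11634) = -25827*(-1/11634) = 8609/3878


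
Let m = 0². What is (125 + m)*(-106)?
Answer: -13250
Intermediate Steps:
m = 0
(125 + m)*(-106) = (125 + 0)*(-106) = 125*(-106) = -13250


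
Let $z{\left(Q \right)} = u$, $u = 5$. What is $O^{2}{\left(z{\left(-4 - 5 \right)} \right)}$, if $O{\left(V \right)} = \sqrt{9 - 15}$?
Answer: $-6$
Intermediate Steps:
$z{\left(Q \right)} = 5$
$O{\left(V \right)} = i \sqrt{6}$ ($O{\left(V \right)} = \sqrt{-6} = i \sqrt{6}$)
$O^{2}{\left(z{\left(-4 - 5 \right)} \right)} = \left(i \sqrt{6}\right)^{2} = -6$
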